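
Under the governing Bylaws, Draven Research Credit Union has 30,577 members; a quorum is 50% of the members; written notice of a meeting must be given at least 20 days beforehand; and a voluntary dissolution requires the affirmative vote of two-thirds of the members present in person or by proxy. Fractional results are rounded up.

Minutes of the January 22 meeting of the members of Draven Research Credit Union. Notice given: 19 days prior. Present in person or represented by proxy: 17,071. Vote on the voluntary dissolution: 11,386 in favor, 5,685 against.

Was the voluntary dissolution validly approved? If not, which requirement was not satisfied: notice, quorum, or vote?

Invalid — notice requirement not satisfied.

Notice: 19 days given; 20 required. Not satisfied.
Quorum: 50% of 30,577 = 15,288.50, rounded up to 15,289; 17,071 present. Satisfied.
Vote: requires two-thirds of those present (17,071); 2/3 of 17071 = 11380.67, rounded up to 11381, so 11,381 needed; 11,386 in favor. Satisfied.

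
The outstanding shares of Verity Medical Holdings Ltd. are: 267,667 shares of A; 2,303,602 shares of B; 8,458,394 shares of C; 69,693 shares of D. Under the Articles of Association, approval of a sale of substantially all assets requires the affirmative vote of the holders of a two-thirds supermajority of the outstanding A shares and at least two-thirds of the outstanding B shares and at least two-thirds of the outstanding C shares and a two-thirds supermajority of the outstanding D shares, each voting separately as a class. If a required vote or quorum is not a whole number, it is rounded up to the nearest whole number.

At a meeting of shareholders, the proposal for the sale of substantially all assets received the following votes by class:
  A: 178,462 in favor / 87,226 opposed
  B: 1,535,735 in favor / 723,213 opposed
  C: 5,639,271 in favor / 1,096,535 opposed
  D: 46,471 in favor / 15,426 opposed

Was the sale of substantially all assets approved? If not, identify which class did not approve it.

A: 2/3 of 267667 = 178444.67, rounded up to 178445; 178,445 required, 178,462 in favor — approved.
B: 2/3 of 2303602 = 1535734.67, rounded up to 1535735; 1,535,735 required, 1,535,735 in favor — approved.
C: 2/3 of 8458394 = 5638929.33, rounded up to 5638930; 5,638,930 required, 5,639,271 in favor — approved.
D: 2/3 of 69693 = 46462; 46,462 required, 46,471 in favor — approved.

Approved — every class gave the required vote.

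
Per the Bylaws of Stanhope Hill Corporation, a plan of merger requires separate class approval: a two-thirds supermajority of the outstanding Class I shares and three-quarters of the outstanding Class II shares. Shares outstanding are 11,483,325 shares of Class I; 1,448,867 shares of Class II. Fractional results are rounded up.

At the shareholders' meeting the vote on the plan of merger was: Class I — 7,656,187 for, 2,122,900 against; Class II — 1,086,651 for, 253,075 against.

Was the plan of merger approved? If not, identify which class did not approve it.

Approved — every class gave the required vote.

Class I: 2/3 of 11483325 = 7655550; 7,655,550 required, 7,656,187 in favor — approved.
Class II: 3/4 of 1448867 = 1086650.25, rounded up to 1086651; 1,086,651 required, 1,086,651 in favor — approved.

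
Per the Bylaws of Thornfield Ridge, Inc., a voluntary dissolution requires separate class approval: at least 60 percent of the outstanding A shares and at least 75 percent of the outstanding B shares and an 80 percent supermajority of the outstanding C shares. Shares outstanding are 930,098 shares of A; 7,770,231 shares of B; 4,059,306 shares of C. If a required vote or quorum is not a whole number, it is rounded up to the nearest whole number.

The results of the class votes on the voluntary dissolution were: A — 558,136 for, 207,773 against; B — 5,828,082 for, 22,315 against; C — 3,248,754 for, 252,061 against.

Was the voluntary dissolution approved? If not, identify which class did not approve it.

A: 3/5 of 930098 = 558058.80, rounded up to 558059; 558,059 required, 558,136 in favor — approved.
B: 3/4 of 7770231 = 5827673.25, rounded up to 5827674; 5,827,674 required, 5,828,082 in favor — approved.
C: 4/5 of 4059306 = 3247444.80, rounded up to 3247445; 3,247,445 required, 3,248,754 in favor — approved.

Approved — every class gave the required vote.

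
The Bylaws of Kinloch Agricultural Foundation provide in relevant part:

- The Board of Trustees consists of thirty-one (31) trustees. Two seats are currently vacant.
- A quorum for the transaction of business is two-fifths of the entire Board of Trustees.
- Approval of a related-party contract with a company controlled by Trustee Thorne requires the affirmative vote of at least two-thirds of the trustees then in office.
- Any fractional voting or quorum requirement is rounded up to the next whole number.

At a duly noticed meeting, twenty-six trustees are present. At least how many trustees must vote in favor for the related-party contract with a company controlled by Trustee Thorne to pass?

20

The related-party contract with a company controlled by Trustee Thorne requires two-thirds of the trustees then in office (29).
2/3 of 29 = 19.33, rounded up to 20.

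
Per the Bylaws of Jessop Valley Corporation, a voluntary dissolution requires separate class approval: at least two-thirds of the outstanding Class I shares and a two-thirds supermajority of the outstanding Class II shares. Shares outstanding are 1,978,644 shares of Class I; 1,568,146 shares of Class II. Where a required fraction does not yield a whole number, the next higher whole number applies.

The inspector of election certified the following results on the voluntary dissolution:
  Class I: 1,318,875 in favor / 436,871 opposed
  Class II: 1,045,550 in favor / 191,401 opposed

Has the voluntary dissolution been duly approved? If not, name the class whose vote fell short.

Not approved — the Class I shares did not give the required vote.

Class I: 2/3 of 1978644 = 1319096; 1,319,096 required, 1,318,875 in favor — not approved.
Class II: 2/3 of 1568146 = 1045430.67, rounded up to 1045431; 1,045,431 required, 1,045,550 in favor — approved.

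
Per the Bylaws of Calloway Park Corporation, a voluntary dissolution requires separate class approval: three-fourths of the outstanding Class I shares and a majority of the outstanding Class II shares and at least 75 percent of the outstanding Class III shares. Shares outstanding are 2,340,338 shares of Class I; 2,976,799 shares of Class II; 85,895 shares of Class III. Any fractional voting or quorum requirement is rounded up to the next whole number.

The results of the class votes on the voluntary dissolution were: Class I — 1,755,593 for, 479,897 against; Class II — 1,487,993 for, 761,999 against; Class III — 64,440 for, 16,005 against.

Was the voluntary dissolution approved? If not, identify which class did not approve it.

Not approved — the Class II shares did not give the required vote.

Class I: 3/4 of 2340338 = 1755253.50, rounded up to 1755254; 1,755,254 required, 1,755,593 in favor — approved.
Class II: a majority of 2976799 is 1488400; 1,488,400 required, 1,487,993 in favor — not approved.
Class III: 3/4 of 85895 = 64421.25, rounded up to 64422; 64,422 required, 64,440 in favor — approved.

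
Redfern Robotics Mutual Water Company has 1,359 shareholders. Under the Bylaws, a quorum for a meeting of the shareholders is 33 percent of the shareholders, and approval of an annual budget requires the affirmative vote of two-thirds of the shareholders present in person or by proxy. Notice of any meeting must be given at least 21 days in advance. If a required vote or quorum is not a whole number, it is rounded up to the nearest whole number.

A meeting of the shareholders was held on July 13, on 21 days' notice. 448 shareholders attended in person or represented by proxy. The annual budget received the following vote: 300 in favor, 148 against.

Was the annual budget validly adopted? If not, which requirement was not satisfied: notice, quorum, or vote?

Invalid — quorum requirement not satisfied.

Notice: 21 days given; 21 required. Satisfied.
Quorum: 33% of 1,359 = 448.47, rounded up to 449; 448 present. Not satisfied.
Vote: requires two-thirds of those present (448); 2/3 of 448 = 298.67, rounded up to 299, so 299 needed; 300 in favor. Satisfied.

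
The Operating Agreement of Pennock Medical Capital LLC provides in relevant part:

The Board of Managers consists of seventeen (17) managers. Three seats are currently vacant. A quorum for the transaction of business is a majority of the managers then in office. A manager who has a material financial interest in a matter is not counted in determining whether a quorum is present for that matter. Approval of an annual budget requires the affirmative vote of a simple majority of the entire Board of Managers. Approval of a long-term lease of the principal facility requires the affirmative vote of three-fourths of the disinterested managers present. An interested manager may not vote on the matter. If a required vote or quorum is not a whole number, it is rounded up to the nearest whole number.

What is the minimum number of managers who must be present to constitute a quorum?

8

A majority of 14 is 8.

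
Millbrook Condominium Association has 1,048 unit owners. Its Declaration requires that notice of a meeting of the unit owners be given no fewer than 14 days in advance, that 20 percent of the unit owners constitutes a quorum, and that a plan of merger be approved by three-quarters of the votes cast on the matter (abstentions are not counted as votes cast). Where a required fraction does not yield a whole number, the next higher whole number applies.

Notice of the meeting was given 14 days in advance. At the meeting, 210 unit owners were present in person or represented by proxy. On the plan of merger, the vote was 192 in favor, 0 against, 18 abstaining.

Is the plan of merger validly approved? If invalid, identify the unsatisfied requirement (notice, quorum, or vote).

Valid — all requirements satisfied.

Notice: 14 days given; 14 required. Satisfied.
Quorum: 20% of 1,048 = 209.60, rounded up to 210; 210 present. Satisfied.
Vote: requires three-fourths of the votes cast (210 − 18 abstaining = 192); 3/4 of 192 = 144, so 144 needed; 192 in favor. Satisfied.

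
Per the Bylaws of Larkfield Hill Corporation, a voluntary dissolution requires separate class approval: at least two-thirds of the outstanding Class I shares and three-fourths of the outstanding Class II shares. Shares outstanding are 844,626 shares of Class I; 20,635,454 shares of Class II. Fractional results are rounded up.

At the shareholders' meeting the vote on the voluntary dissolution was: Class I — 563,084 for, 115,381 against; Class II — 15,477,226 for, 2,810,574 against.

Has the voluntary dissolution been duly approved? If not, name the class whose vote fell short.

Approved — every class gave the required vote.

Class I: 2/3 of 844626 = 563084; 563,084 required, 563,084 in favor — approved.
Class II: 3/4 of 20635454 = 15476590.50, rounded up to 15476591; 15,476,591 required, 15,477,226 in favor — approved.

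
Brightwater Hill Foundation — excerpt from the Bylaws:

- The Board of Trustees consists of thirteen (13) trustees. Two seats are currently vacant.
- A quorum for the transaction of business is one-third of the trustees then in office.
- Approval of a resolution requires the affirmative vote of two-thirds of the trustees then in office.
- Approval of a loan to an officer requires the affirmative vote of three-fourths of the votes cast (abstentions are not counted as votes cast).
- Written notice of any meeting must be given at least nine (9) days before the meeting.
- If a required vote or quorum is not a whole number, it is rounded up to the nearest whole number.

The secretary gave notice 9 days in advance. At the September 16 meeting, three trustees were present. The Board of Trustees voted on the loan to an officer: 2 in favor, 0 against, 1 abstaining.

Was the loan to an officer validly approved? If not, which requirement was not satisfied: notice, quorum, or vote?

Invalid — quorum requirement not satisfied.

Notice: 9 days given; 9 required (9 ≥ 9). Satisfied.
Quorum: 3 present; quorum is 4. Not satisfied.
Vote: the loan to an officer requires three-fourths of the votes cast (3 present − 1 abstaining = 2). 3/4 of 2 = 1.50, rounded up to 2, so 2 affirmative votes are needed; 2 voted in favor. Satisfied. (Moot — without a quorum no business can be validly transacted.)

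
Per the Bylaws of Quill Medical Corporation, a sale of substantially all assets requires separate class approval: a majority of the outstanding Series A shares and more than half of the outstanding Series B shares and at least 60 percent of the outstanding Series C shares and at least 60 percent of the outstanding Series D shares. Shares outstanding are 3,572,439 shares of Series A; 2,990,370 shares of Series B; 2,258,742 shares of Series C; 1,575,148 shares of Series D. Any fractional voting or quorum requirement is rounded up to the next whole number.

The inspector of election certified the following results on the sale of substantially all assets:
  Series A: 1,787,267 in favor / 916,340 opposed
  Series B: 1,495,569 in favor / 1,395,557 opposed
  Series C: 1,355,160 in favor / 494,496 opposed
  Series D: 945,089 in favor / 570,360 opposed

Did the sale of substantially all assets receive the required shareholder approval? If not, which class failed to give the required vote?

Not approved — the Series C shares did not give the required vote.

Series A: a majority of 3572439 is 1786220; 1,786,220 required, 1,787,267 in favor — approved.
Series B: a majority of 2990370 is 1495186; 1,495,186 required, 1,495,569 in favor — approved.
Series C: 3/5 of 2258742 = 1355245.20, rounded up to 1355246; 1,355,246 required, 1,355,160 in favor — not approved.
Series D: 3/5 of 1575148 = 945088.80, rounded up to 945089; 945,089 required, 945,089 in favor — approved.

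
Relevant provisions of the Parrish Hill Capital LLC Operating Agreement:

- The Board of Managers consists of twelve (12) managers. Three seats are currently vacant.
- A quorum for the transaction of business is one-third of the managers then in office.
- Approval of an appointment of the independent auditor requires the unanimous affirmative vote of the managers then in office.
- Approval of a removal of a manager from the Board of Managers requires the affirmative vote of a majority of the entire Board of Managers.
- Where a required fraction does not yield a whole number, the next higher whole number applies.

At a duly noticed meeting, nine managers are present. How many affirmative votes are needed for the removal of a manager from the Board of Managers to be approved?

The removal of a manager from the Board of Managers requires a majority of the entire Board of Managers (12).
A majority of 12 is 7.

7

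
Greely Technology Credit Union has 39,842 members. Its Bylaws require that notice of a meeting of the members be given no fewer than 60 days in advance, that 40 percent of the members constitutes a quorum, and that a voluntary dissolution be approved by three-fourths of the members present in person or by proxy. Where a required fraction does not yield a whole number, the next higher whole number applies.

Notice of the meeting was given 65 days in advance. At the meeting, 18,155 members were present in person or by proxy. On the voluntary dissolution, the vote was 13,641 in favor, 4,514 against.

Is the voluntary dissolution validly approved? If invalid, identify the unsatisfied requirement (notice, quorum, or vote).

Valid — all requirements satisfied.

Notice: 65 days given; 60 required. Satisfied.
Quorum: 40% of 39,842 = 15,936.80, rounded up to 15,937; 18,155 present. Satisfied.
Vote: requires three-fourths of those present (18,155); 3/4 of 18155 = 13616.25, rounded up to 13617, so 13,617 needed; 13,641 in favor. Satisfied.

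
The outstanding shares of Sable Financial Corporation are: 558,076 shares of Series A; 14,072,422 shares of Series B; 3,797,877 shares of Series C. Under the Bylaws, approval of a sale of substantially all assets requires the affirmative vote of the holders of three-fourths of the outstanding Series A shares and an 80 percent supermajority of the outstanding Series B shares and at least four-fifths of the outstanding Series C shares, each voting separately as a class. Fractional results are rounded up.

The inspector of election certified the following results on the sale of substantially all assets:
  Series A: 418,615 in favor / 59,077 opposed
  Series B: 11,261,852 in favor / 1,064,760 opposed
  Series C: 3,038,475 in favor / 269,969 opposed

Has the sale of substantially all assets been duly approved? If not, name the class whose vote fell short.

Approved — every class gave the required vote.

Series A: 3/4 of 558076 = 418557; 418,557 required, 418,615 in favor — approved.
Series B: 4/5 of 14072422 = 11257937.60, rounded up to 11257938; 11,257,938 required, 11,261,852 in favor — approved.
Series C: 4/5 of 3797877 = 3038301.60, rounded up to 3038302; 3,038,302 required, 3,038,475 in favor — approved.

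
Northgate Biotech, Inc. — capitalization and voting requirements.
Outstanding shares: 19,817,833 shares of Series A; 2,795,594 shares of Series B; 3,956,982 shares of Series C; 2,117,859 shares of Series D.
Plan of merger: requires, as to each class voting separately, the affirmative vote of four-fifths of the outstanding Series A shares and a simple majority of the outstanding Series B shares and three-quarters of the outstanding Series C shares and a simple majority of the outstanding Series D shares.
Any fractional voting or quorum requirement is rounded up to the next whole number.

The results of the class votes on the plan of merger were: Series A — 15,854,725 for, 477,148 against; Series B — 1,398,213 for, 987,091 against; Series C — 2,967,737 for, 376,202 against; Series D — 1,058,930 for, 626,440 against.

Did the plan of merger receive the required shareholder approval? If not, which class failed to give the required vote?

Approved — every class gave the required vote.

Series A: 4/5 of 19817833 = 15854266.40, rounded up to 15854267; 15,854,267 required, 15,854,725 in favor — approved.
Series B: a majority of 2795594 is 1397798; 1,397,798 required, 1,398,213 in favor — approved.
Series C: 3/4 of 3956982 = 2967736.50, rounded up to 2967737; 2,967,737 required, 2,967,737 in favor — approved.
Series D: a majority of 2117859 is 1058930; 1,058,930 required, 1,058,930 in favor — approved.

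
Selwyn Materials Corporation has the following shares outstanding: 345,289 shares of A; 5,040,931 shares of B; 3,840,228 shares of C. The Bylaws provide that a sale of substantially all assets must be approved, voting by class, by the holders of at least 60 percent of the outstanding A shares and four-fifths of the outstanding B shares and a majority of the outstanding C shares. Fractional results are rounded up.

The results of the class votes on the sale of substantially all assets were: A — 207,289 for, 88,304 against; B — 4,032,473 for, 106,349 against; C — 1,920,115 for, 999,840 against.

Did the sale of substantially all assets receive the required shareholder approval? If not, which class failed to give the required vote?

Not approved — the B shares did not give the required vote.

A: 3/5 of 345289 = 207173.40, rounded up to 207174; 207,174 required, 207,289 in favor — approved.
B: 4/5 of 5040931 = 4032744.80, rounded up to 4032745; 4,032,745 required, 4,032,473 in favor — not approved.
C: a majority of 3840228 is 1920115; 1,920,115 required, 1,920,115 in favor — approved.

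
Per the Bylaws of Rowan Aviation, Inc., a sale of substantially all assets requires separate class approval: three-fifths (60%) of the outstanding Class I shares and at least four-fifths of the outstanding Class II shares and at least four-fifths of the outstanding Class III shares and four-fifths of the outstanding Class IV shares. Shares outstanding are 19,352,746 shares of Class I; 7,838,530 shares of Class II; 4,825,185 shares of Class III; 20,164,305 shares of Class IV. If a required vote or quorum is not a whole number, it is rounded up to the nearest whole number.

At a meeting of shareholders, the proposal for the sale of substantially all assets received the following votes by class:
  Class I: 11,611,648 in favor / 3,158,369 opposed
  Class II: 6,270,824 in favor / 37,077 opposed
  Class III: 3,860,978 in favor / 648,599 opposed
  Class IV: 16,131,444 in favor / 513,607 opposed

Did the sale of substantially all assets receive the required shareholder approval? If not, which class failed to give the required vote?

Class I: 3/5 of 19352746 = 11611647.60, rounded up to 11611648; 11,611,648 required, 11,611,648 in favor — approved.
Class II: 4/5 of 7838530 = 6270824; 6,270,824 required, 6,270,824 in favor — approved.
Class III: 4/5 of 4825185 = 3860148; 3,860,148 required, 3,860,978 in favor — approved.
Class IV: 4/5 of 20164305 = 16131444; 16,131,444 required, 16,131,444 in favor — approved.

Approved — every class gave the required vote.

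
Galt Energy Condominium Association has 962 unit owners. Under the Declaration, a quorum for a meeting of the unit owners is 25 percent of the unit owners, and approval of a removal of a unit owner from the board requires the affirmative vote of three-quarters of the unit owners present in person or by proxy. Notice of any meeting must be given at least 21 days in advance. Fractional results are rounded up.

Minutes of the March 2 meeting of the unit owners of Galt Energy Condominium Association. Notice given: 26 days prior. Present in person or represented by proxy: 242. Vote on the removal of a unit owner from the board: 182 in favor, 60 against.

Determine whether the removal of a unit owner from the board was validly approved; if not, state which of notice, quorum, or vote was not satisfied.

Notice: 26 days given; 21 required. Satisfied.
Quorum: 25% of 962 = 240.50, rounded up to 241; 242 present. Satisfied.
Vote: requires three-fourths of those present (242); 3/4 of 242 = 181.50, rounded up to 182, so 182 needed; 182 in favor. Satisfied.

Valid — all requirements satisfied.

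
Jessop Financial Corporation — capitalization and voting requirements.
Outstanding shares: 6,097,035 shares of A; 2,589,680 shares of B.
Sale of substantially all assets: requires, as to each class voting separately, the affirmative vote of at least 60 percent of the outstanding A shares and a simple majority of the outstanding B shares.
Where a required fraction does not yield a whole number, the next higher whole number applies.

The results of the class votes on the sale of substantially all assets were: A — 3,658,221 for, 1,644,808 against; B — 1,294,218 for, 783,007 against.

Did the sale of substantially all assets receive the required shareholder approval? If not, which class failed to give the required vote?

A: 3/5 of 6097035 = 3658221; 3,658,221 required, 3,658,221 in favor — approved.
B: a majority of 2589680 is 1294841; 1,294,841 required, 1,294,218 in favor — not approved.

Not approved — the B shares did not give the required vote.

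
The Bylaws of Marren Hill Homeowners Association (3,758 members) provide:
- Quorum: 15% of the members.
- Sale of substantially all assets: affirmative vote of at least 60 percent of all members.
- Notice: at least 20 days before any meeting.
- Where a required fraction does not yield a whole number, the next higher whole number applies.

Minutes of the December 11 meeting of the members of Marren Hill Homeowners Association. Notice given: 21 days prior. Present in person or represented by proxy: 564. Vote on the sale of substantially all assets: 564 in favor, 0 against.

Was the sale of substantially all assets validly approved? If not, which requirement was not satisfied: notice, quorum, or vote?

Notice: 21 days given; 20 required. Satisfied.
Quorum: 15% of 3,758 = 563.70, rounded up to 564; 564 present. Satisfied.
Vote: requires three-fifths of all members (3,758); 3/5 of 3758 = 2254.80, rounded up to 2255, so 2,255 needed; 564 in favor. Not satisfied.

Invalid — vote requirement not satisfied.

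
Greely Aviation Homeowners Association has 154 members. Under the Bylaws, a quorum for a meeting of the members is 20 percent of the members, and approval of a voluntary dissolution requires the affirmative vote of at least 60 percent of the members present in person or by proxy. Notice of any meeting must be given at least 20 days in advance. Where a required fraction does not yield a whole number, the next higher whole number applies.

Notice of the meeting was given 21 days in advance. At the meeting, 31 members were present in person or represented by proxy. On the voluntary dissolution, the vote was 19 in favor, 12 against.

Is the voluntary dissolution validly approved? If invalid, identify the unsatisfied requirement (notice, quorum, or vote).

Valid — all requirements satisfied.

Notice: 21 days given; 20 required. Satisfied.
Quorum: 20% of 154 = 30.80, rounded up to 31; 31 present. Satisfied.
Vote: requires three-fifths of those present (31); 3/5 of 31 = 18.60, rounded up to 19, so 19 needed; 19 in favor. Satisfied.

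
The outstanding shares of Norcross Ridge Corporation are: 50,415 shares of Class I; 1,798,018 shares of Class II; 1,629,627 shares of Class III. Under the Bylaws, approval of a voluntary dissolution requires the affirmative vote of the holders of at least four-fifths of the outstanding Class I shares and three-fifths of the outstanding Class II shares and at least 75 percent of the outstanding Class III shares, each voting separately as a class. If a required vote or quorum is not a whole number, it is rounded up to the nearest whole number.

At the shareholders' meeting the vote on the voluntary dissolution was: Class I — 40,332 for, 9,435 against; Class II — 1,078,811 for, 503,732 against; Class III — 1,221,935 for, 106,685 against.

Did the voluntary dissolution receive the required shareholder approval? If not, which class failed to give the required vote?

Not approved — the Class III shares did not give the required vote.

Class I: 4/5 of 50415 = 40332; 40,332 required, 40,332 in favor — approved.
Class II: 3/5 of 1798018 = 1078810.80, rounded up to 1078811; 1,078,811 required, 1,078,811 in favor — approved.
Class III: 3/4 of 1629627 = 1222220.25, rounded up to 1222221; 1,222,221 required, 1,221,935 in favor — not approved.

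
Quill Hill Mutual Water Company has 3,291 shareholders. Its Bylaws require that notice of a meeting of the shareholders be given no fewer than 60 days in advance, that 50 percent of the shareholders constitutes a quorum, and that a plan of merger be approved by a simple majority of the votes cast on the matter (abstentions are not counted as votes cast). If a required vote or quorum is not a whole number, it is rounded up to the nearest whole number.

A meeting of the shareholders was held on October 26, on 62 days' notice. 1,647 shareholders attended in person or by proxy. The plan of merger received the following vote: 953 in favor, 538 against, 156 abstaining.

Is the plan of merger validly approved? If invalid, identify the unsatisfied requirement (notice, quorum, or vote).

Notice: 62 days given; 60 required. Satisfied.
Quorum: 50% of 3,291 = 1,645.50, rounded up to 1,646; 1,647 present. Satisfied.
Vote: requires a majority of the votes cast (1,647 − 156 abstaining = 1,491); a majority of 1491 is 746, so 746 needed; 953 in favor. Satisfied.

Valid — all requirements satisfied.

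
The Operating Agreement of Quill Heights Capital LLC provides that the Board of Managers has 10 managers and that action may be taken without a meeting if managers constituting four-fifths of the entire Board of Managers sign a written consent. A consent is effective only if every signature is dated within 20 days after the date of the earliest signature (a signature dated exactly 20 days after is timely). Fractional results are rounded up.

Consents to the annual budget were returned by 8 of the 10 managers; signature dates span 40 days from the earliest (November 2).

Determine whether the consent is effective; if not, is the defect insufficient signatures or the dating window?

Signatures required: four-fifths of 10 — 4/5 of 10 = 8, so 8 needed; 8 signed. Sufficient.
Dating window: the latest signature is 40 days after the earliest; the limit is 20 days. Outside the window.

Not effective — dating-window requirement not satisfied.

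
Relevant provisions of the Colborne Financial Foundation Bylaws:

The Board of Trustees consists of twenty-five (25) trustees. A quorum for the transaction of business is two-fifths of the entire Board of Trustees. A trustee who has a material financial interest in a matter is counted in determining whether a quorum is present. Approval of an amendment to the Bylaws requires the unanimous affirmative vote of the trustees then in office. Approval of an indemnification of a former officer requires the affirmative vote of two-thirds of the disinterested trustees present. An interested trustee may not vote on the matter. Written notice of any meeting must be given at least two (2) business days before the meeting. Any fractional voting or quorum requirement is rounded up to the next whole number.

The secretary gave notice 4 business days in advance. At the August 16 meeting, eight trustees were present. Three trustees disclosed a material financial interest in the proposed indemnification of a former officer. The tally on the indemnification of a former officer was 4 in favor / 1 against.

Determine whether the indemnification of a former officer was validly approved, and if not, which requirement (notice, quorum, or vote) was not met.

Notice: 4 business days given; 2 required (4 ≥ 2). Satisfied.
Quorum: 8 present (interested trustees count toward quorum); quorum is 10. Not satisfied.
Vote: the indemnification of a former officer requires two-thirds of the disinterested trustees present (8 − 3 = 5). 2/3 of 5 = 3.33, rounded up to 4, so 4 affirmative votes are needed; 4 voted in favor. Satisfied. (Moot — without a quorum no business can be validly transacted.)

Invalid — quorum requirement not satisfied.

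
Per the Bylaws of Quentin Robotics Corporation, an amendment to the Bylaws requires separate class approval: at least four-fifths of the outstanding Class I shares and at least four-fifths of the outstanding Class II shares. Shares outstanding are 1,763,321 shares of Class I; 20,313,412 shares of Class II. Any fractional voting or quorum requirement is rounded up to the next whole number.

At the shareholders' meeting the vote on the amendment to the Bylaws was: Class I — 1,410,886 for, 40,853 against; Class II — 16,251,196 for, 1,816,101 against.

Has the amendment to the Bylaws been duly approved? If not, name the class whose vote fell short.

Class I: 4/5 of 1763321 = 1410656.80, rounded up to 1410657; 1,410,657 required, 1,410,886 in favor — approved.
Class II: 4/5 of 20313412 = 16250729.60, rounded up to 16250730; 16,250,730 required, 16,251,196 in favor — approved.

Approved — every class gave the required vote.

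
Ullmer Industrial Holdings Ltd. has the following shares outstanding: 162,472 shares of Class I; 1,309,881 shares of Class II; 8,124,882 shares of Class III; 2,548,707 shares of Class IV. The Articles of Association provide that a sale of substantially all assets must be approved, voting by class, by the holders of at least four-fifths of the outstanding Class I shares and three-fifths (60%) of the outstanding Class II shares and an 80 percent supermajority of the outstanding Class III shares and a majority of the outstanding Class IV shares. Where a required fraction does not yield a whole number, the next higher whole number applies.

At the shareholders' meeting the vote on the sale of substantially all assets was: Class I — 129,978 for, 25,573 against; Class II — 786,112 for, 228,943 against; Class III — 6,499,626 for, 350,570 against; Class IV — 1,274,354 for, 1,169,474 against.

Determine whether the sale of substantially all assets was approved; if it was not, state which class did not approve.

Class I: 4/5 of 162472 = 129977.60, rounded up to 129978; 129,978 required, 129,978 in favor — approved.
Class II: 3/5 of 1309881 = 785928.60, rounded up to 785929; 785,929 required, 786,112 in favor — approved.
Class III: 4/5 of 8124882 = 6499905.60, rounded up to 6499906; 6,499,906 required, 6,499,626 in favor — not approved.
Class IV: a majority of 2548707 is 1274354; 1,274,354 required, 1,274,354 in favor — approved.

Not approved — the Class III shares did not give the required vote.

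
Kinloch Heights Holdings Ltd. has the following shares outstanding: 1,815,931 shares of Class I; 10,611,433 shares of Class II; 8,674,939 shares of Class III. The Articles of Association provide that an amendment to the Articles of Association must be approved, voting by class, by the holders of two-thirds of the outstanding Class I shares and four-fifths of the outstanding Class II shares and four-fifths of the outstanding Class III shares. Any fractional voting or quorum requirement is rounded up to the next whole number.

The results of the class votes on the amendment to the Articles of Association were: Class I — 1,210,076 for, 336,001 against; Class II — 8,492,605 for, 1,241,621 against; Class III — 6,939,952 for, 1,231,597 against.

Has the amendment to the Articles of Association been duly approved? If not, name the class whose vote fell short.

Class I: 2/3 of 1815931 = 1210620.67, rounded up to 1210621; 1,210,621 required, 1,210,076 in favor — not approved.
Class II: 4/5 of 10611433 = 8489146.40, rounded up to 8489147; 8,489,147 required, 8,492,605 in favor — approved.
Class III: 4/5 of 8674939 = 6939951.20, rounded up to 6939952; 6,939,952 required, 6,939,952 in favor — approved.

Not approved — the Class I shares did not give the required vote.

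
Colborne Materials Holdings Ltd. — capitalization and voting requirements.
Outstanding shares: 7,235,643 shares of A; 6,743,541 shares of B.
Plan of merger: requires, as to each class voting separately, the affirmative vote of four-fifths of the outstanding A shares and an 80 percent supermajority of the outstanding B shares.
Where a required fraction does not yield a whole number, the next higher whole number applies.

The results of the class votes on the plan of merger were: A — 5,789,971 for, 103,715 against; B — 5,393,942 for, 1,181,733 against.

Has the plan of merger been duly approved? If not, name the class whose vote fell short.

Not approved — the B shares did not give the required vote.

A: 4/5 of 7235643 = 5788514.40, rounded up to 5788515; 5,788,515 required, 5,789,971 in favor — approved.
B: 4/5 of 6743541 = 5394832.80, rounded up to 5394833; 5,394,833 required, 5,393,942 in favor — not approved.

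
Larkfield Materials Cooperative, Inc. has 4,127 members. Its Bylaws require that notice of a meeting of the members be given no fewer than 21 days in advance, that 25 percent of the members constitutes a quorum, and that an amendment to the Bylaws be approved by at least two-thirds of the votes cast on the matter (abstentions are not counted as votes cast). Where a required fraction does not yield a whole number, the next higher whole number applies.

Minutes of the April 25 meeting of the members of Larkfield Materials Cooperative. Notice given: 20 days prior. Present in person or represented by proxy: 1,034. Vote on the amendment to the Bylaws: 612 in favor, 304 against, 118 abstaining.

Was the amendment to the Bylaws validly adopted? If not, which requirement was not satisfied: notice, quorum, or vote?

Invalid — notice requirement not satisfied.

Notice: 20 days given; 21 required. Not satisfied.
Quorum: 25% of 4,127 = 1,031.75, rounded up to 1,032; 1,034 present. Satisfied.
Vote: requires two-thirds of the votes cast (1,034 − 118 abstaining = 916); 2/3 of 916 = 610.67, rounded up to 611, so 611 needed; 612 in favor. Satisfied.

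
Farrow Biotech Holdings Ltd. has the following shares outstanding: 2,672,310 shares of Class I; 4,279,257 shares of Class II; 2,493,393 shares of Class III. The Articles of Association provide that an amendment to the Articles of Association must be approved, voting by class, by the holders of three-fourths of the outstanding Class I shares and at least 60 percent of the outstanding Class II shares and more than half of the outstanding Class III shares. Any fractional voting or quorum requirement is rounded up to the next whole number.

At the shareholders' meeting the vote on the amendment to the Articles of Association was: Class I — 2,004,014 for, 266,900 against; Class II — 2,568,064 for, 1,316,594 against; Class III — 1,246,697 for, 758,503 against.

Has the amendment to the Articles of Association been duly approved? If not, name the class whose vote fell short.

Class I: 3/4 of 2672310 = 2004232.50, rounded up to 2004233; 2,004,233 required, 2,004,014 in favor — not approved.
Class II: 3/5 of 4279257 = 2567554.20, rounded up to 2567555; 2,567,555 required, 2,568,064 in favor — approved.
Class III: a majority of 2493393 is 1246697; 1,246,697 required, 1,246,697 in favor — approved.

Not approved — the Class I shares did not give the required vote.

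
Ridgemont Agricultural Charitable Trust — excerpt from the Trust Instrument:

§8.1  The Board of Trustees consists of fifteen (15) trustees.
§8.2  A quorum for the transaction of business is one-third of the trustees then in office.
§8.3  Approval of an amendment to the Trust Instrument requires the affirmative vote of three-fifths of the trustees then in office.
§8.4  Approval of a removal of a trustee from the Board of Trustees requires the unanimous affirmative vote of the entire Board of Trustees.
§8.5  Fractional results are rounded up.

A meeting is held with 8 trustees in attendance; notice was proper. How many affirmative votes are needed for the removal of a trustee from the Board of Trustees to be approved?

The removal of a trustee from the Board of Trustees requires the unanimous vote of the entire Board of Trustees (15).
Unanimous means all 15.
(Only 8 can vote, so the removal of a trustee from the Board of Trustees cannot pass at this meeting, but the required vote is still 15.)

15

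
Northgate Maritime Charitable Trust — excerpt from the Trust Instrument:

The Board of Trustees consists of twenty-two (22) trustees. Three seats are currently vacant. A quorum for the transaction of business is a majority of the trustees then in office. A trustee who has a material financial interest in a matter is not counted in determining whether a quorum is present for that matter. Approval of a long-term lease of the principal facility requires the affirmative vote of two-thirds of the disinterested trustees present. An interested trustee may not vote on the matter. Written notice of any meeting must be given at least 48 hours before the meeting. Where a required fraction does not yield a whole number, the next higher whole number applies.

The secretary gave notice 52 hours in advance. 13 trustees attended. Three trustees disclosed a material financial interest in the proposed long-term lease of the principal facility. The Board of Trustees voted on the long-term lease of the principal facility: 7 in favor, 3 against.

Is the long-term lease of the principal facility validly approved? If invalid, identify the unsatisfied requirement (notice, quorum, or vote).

Valid — all requirements satisfied.

Notice: 52 hours given; 48 required (52 ≥ 48). Satisfied.
Quorum: 13 present, but the 3 interested trustees do not count, leaving 10. Quorum is 10. Satisfied.
Vote: the long-term lease of the principal facility requires two-thirds of the disinterested trustees present (13 − 3 = 10). 2/3 of 10 = 6.67, rounded up to 7, so 7 affirmative votes are needed; 7 voted in favor. Satisfied.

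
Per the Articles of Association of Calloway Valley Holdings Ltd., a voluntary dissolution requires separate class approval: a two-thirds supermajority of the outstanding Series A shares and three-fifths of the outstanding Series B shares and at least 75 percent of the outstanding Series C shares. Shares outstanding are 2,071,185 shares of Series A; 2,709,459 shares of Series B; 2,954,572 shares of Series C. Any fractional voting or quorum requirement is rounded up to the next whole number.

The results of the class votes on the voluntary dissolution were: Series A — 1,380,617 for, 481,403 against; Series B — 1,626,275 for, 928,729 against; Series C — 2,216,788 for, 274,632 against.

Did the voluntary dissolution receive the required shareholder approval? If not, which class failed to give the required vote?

Not approved — the Series A shares did not give the required vote.

Series A: 2/3 of 2071185 = 1380790; 1,380,790 required, 1,380,617 in favor — not approved.
Series B: 3/5 of 2709459 = 1625675.40, rounded up to 1625676; 1,625,676 required, 1,626,275 in favor — approved.
Series C: 3/4 of 2954572 = 2215929; 2,215,929 required, 2,216,788 in favor — approved.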